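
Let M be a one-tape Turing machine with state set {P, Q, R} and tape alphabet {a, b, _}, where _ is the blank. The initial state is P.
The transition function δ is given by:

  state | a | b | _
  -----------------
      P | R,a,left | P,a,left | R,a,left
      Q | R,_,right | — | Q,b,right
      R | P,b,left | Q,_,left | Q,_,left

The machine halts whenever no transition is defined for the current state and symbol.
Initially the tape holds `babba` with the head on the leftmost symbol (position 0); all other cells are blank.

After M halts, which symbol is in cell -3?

b

P | ___[b]abba   read b → write a, move left, go to P
P | __[_]aabba   read _ → write a, move left, go to R
R | _[_]aaabba   read _ → write _, move left, go to Q
Q | [_]_aaabba   read _ → write b, move right, go to Q
Q | b[_]aaabba   read _ → write b, move right, go to Q
Q | bb[a]aabba   read a → write _, move right, go to R
R | bb_[a]abba   read a → write b, move left, go to P
P | bb[_]babba   read _ → write a, move left, go to R
R | b[b]ababba   read b → write _, move left, go to Q
Q | [b]_ababba
Cell -3 holds b when M halts.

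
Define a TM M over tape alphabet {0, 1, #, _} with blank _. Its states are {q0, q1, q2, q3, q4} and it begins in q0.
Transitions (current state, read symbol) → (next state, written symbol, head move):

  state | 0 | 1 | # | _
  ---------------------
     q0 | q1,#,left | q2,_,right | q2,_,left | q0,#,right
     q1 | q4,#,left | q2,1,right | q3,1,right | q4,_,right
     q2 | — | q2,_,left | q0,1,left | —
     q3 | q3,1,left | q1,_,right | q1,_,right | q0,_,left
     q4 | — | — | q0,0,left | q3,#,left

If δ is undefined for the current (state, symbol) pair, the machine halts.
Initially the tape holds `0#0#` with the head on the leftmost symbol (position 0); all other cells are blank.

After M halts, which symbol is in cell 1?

_

q0 | _[0]#0#   read 0 → write #, move left, go to q1
q1 | [_]##0#   read _ → write _, move right, go to q4
q4 | _[#]#0#   read # → write 0, move left, go to q0
q0 | [_]0#0#   read _ → write #, move right, go to q0
q0 | #[0]#0#   read 0 → write #, move left, go to q1
q1 | [#]##0#   read # → write 1, move right, go to q3
q3 | 1[#]#0#   read # → write _, move right, go to q1
q1 | 1_[#]0#   read # → write 1, move right, go to q3
q3 | 1_1[0]#   read 0 → write 1, move left, go to q3
q3 | 1_[1]1#   read 1 → write _, move right, go to q1
q1 | 1__[1]#   read 1 → write 1, move right, go to q2
q2 | 1__1[#]   read # → write 1, move left, go to q0
q0 | 1__[1]1   read 1 → write _, move right, go to q2
q2 | 1___[1]   read 1 → write _, move left, go to q2
q2 | 1__[_]_
Cell 1 holds _ when M halts.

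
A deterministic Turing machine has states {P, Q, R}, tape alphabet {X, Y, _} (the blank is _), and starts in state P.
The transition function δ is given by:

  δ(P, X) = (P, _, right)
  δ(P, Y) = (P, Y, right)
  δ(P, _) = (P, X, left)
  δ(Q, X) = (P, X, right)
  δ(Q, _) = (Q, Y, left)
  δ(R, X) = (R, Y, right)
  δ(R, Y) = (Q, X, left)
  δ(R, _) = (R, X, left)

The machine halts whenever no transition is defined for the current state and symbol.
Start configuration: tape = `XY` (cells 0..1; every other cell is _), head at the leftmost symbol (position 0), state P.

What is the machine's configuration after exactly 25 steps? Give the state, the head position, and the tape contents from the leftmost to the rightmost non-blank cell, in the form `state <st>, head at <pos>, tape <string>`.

state P, head at 5, tape Y___X

state=P head=0 tape=[X]Y____   (P,X)→(P,_,right)
state=P head=1 tape=_[Y]____   (P,Y)→(P,Y,right)
state=P head=2 tape=_Y[_]___   (P,_)→(P,X,left)
state=P head=1 tape=_[Y]X___   (P,Y)→(P,Y,right)
state=P head=2 tape=_Y[X]___   (P,X)→(P,_,right)
state=P head=3 tape=_Y_[_]__   (P,_)→(P,X,left)
state=P head=2 tape=_Y[_]X__   (P,_)→(P,X,left)
state=P head=1 tape=_[Y]XX__   (P,Y)→(P,Y,right)
state=P head=2 tape=_Y[X]X__   (P,X)→(P,_,right)
state=P head=3 tape=_Y_[X]__   (P,X)→(P,_,right)
state=P head=4 tape=_Y__[_]_   (P,_)→(P,X,left)
state=P head=3 tape=_Y_[_]X_   (P,_)→(P,X,left)
state=P head=2 tape=_Y[_]XX_   (P,_)→(P,X,left)
state=P head=1 tape=_[Y]XXX_   (P,Y)→(P,Y,right)
state=P head=2 tape=_Y[X]XX_   (P,X)→(P,_,right)
state=P head=3 tape=_Y_[X]X_   (P,X)→(P,_,right)
state=P head=4 tape=_Y__[X]_   (P,X)→(P,_,right)
state=P head=5 tape=_Y___[_]   (P,_)→(P,X,left)
state=P head=4 tape=_Y__[_]X   (P,_)→(P,X,left)
state=P head=3 tape=_Y_[_]XX   (P,_)→(P,X,left)
state=P head=2 tape=_Y[_]XXX   (P,_)→(P,X,left)
state=P head=1 tape=_[Y]XXXX   (P,Y)→(P,Y,right)
state=P head=2 tape=_Y[X]XXX   (P,X)→(P,_,right)
state=P head=3 tape=_Y_[X]XX   (P,X)→(P,_,right)
state=P head=4 tape=_Y__[X]X   (P,X)→(P,_,right)
state=P head=5 tape=_Y___[X]
After 25 steps: state P, head at 5, tape Y___X.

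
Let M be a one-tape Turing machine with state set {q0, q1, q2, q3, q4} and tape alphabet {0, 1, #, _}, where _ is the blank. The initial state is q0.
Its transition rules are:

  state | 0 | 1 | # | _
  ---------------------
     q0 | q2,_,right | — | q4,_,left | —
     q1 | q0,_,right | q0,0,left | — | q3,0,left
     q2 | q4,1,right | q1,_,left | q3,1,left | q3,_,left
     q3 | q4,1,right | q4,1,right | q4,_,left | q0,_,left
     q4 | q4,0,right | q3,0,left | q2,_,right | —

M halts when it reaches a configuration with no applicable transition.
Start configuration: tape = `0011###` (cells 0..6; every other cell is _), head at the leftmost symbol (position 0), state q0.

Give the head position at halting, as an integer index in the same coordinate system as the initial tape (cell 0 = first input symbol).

state=q0 head=0 tape=[0]011###   (q0,0)→(q2,_,right)
state=q2 head=1 tape=_[0]11###   (q2,0)→(q4,1,right)
state=q4 head=2 tape=_1[1]1###   (q4,1)→(q3,0,left)
state=q3 head=1 tape=_[1]01###   (q3,1)→(q4,1,right)
state=q4 head=2 tape=_1[0]1###   (q4,0)→(q4,0,right)
state=q4 head=3 tape=_10[1]###   (q4,1)→(q3,0,left)
state=q3 head=2 tape=_1[0]0###   (q3,0)→(q4,1,right)
state=q4 head=3 tape=_11[0]###   (q4,0)→(q4,0,right)
state=q4 head=4 tape=_110[#]##   (q4,#)→(q2,_,right)
state=q2 head=5 tape=_110_[#]#   (q2,#)→(q3,1,left)
state=q3 head=4 tape=_110[_]1#   (q3,_)→(q0,_,left)
state=q0 head=3 tape=_11[0]_1#   (q0,0)→(q2,_,right)
state=q2 head=4 tape=_11_[_]1#   (q2,_)→(q3,_,left)
state=q3 head=3 tape=_11[_]_1#   (q3,_)→(q0,_,left)
state=q0 head=2 tape=_1[1]__1#
At halt the head is at cell 2.

2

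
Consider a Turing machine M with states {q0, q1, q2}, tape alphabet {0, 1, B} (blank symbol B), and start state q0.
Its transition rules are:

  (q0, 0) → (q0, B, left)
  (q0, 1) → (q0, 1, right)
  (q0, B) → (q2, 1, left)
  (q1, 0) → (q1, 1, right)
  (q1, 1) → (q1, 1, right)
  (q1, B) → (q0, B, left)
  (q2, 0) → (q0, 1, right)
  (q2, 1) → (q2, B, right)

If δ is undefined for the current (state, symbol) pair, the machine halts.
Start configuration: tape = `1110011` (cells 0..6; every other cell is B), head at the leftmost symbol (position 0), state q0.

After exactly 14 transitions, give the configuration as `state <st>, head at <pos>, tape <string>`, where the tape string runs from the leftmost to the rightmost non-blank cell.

q0 | [1]110011BB   read 1 → write 1, move right, go to q0
q0 | 1[1]10011BB   read 1 → write 1, move right, go to q0
q0 | 11[1]0011BB   read 1 → write 1, move right, go to q0
q0 | 111[0]011BB   read 0 → write B, move left, go to q0
q0 | 11[1]B011BB   read 1 → write 1, move right, go to q0
q0 | 111[B]011BB   read B → write 1, move left, go to q2
q2 | 11[1]1011BB   read 1 → write B, move right, go to q2
q2 | 11B[1]011BB   read 1 → write B, move right, go to q2
q2 | 11BB[0]11BB   read 0 → write 1, move right, go to q0
q0 | 11BB1[1]1BB   read 1 → write 1, move right, go to q0
q0 | 11BB11[1]BB   read 1 → write 1, move right, go to q0
q0 | 11BB111[B]B   read B → write 1, move left, go to q2
q2 | 11BB11[1]1B   read 1 → write B, move right, go to q2
q2 | 11BB11B[1]B   read 1 → write B, move right, go to q2
q2 | 11BB11BB[B]
After 14 steps: state q2, head at 8, tape 11BB11.

state q2, head at 8, tape 11BB11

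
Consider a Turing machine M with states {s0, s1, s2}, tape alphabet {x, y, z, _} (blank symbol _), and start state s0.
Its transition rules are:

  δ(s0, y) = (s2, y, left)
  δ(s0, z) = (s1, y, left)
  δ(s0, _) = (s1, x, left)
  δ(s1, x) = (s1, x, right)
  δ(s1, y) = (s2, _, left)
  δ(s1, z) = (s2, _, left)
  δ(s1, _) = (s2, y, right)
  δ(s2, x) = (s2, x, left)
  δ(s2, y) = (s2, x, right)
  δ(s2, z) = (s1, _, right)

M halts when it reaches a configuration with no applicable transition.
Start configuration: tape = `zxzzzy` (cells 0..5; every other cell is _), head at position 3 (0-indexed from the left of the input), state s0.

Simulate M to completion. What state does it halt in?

s2

state=s0 head=3 tape=zxz[z]zy   (s0,z)→(s1,y,left)
state=s1 head=2 tape=zx[z]yzy   (s1,z)→(s2,_,left)
state=s2 head=1 tape=z[x]_yzy   (s2,x)→(s2,x,left)
state=s2 head=0 tape=[z]x_yzy   (s2,z)→(s1,_,right)
state=s1 head=1 tape=_[x]_yzy   (s1,x)→(s1,x,right)
state=s1 head=2 tape=_x[_]yzy   (s1,_)→(s2,y,right)
state=s2 head=3 tape=_xy[y]zy   (s2,y)→(s2,x,right)
state=s2 head=4 tape=_xyx[z]y   (s2,z)→(s1,_,right)
state=s1 head=5 tape=_xyx_[y]   (s1,y)→(s2,_,left)
state=s2 head=4 tape=_xyx[_]_
No transition is defined for (s2, _); M halts in state s2.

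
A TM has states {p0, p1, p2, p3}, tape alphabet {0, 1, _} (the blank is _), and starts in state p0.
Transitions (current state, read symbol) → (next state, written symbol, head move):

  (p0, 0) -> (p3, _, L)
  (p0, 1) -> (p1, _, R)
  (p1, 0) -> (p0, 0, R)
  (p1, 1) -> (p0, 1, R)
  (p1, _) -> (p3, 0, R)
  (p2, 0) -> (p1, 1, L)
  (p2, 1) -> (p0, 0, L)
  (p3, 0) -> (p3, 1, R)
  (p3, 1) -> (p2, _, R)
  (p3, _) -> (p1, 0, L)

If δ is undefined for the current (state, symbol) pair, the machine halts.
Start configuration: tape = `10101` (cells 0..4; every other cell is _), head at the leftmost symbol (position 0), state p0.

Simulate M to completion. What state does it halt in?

p2

state=p0 head=0 tape=[1]0101__   (p0,1)→(p1,_,R)
state=p1 head=1 tape=_[0]101__   (p1,0)→(p0,0,R)
state=p0 head=2 tape=_0[1]01__   (p0,1)→(p1,_,R)
state=p1 head=3 tape=_0_[0]1__   (p1,0)→(p0,0,R)
state=p0 head=4 tape=_0_0[1]__   (p0,1)→(p1,_,R)
state=p1 head=5 tape=_0_0_[_]_   (p1,_)→(p3,0,R)
state=p3 head=6 tape=_0_0_0[_]   (p3,_)→(p1,0,L)
state=p1 head=5 tape=_0_0_[0]0   (p1,0)→(p0,0,R)
state=p0 head=6 tape=_0_0_0[0]   (p0,0)→(p3,_,L)
state=p3 head=5 tape=_0_0_[0]_   (p3,0)→(p3,1,R)
state=p3 head=6 tape=_0_0_1[_]   (p3,_)→(p1,0,L)
state=p1 head=5 tape=_0_0_[1]0   (p1,1)→(p0,1,R)
state=p0 head=6 tape=_0_0_1[0]   (p0,0)→(p3,_,L)
state=p3 head=5 tape=_0_0_[1]_   (p3,1)→(p2,_,R)
state=p2 head=6 tape=_0_0__[_]
No transition is defined for (p2, _); M halts in state p2.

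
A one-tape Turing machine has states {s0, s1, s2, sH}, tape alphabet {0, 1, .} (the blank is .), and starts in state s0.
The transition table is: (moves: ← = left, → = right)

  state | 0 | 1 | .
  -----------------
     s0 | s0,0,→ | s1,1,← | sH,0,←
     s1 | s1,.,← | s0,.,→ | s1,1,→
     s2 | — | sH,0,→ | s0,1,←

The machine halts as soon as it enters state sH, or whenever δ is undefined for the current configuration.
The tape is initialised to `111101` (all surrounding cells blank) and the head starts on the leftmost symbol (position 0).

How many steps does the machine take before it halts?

19

s0 | .[1]11101.   read 1 → write 1, move ←, go to s1
s1 | [.]111101.   read . → write 1, move →, go to s1
s1 | 1[1]11101.   read 1 → write ., move →, go to s0
s0 | 1.[1]1101.   read 1 → write 1, move ←, go to s1
s1 | 1[.]11101.   read . → write 1, move →, go to s1
s1 | 11[1]1101.   read 1 → write ., move →, go to s0
s0 | 11.[1]101.   read 1 → write 1, move ←, go to s1
s1 | 11[.]1101.   read . → write 1, move →, go to s1
s1 | 111[1]101.   read 1 → write ., move →, go to s0
s0 | 111.[1]01.   read 1 → write 1, move ←, go to s1
s1 | 111[.]101.   read . → write 1, move →, go to s1
s1 | 1111[1]01.   read 1 → write ., move →, go to s0
s0 | 1111.[0]1.   read 0 → write 0, move →, go to s0
s0 | 1111.0[1].   read 1 → write 1, move ←, go to s1
s1 | 1111.[0]1.   read 0 → write ., move ←, go to s1
s1 | 1111[.].1.   read . → write 1, move →, go to s1
s1 | 11111[.]1.   read . → write 1, move →, go to s1
s1 | 111111[1].   read 1 → write ., move →, go to s0
s0 | 111111.[.]   read . → write 0, move ←, go to sH
sH | 111111[.]0
M halts after 19 transitions.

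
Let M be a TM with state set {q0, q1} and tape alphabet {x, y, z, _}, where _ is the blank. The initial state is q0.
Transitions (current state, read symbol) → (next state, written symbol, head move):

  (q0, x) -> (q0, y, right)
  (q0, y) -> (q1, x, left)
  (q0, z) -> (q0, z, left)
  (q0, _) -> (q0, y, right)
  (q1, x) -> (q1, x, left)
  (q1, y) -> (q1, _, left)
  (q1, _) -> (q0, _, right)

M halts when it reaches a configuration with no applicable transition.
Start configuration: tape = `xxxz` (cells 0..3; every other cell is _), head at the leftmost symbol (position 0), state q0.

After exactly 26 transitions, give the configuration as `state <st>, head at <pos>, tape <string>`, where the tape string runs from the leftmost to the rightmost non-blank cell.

state=q0 head=0 tape=_[x]xxz   (q0,x)→(q0,y,right)
state=q0 head=1 tape=_y[x]xz   (q0,x)→(q0,y,right)
state=q0 head=2 tape=_yy[x]z   (q0,x)→(q0,y,right)
state=q0 head=3 tape=_yyy[z]   (q0,z)→(q0,z,left)
state=q0 head=2 tape=_yy[y]z   (q0,y)→(q1,x,left)
state=q1 head=1 tape=_y[y]xz   (q1,y)→(q1,_,left)
state=q1 head=0 tape=_[y]_xz   (q1,y)→(q1,_,left)
state=q1 head=-1 tape=[_]__xz   (q1,_)→(q0,_,right)
state=q0 head=0 tape=_[_]_xz   (q0,_)→(q0,y,right)
state=q0 head=1 tape=_y[_]xz   (q0,_)→(q0,y,right)
state=q0 head=2 tape=_yy[x]z   (q0,x)→(q0,y,right)
state=q0 head=3 tape=_yyy[z]   (q0,z)→(q0,z,left)
state=q0 head=2 tape=_yy[y]z   (q0,y)→(q1,x,left)
state=q1 head=1 tape=_y[y]xz   (q1,y)→(q1,_,left)
state=q1 head=0 tape=_[y]_xz   (q1,y)→(q1,_,left)
state=q1 head=-1 tape=[_]__xz   (q1,_)→(q0,_,right)
state=q0 head=0 tape=_[_]_xz   (q0,_)→(q0,y,right)
state=q0 head=1 tape=_y[_]xz   (q0,_)→(q0,y,right)
state=q0 head=2 tape=_yy[x]z   (q0,x)→(q0,y,right)
state=q0 head=3 tape=_yyy[z]   (q0,z)→(q0,z,left)
state=q0 head=2 tape=_yy[y]z   (q0,y)→(q1,x,left)
state=q1 head=1 tape=_y[y]xz   (q1,y)→(q1,_,left)
state=q1 head=0 tape=_[y]_xz   (q1,y)→(q1,_,left)
state=q1 head=-1 tape=[_]__xz   (q1,_)→(q0,_,right)
state=q0 head=0 tape=_[_]_xz   (q0,_)→(q0,y,right)
state=q0 head=1 tape=_y[_]xz   (q0,_)→(q0,y,right)
state=q0 head=2 tape=_yy[x]z
After 26 steps: state q0, head at 2, tape yyxz.

state q0, head at 2, tape yyxz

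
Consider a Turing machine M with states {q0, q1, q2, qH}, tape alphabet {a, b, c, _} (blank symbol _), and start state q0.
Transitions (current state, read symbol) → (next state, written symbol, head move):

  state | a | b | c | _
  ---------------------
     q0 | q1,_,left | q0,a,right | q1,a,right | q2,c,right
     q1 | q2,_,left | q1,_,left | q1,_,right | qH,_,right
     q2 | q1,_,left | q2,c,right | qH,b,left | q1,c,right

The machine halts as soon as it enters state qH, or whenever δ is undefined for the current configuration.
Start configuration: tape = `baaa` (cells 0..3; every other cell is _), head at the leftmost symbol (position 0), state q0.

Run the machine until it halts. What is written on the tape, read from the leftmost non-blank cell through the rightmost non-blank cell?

state=q0 head=0 tape=_[b]aaa   (q0,b)→(q0,a,right)
state=q0 head=1 tape=_a[a]aa   (q0,a)→(q1,_,left)
state=q1 head=0 tape=_[a]_aa   (q1,a)→(q2,_,left)
state=q2 head=-1 tape=[_]__aa   (q2,_)→(q1,c,right)
state=q1 head=0 tape=c[_]_aa   (q1,_)→(qH,_,right)
state=qH head=1 tape=c_[_]aa
The non-blank tape span at halt is c__aa.

c__aa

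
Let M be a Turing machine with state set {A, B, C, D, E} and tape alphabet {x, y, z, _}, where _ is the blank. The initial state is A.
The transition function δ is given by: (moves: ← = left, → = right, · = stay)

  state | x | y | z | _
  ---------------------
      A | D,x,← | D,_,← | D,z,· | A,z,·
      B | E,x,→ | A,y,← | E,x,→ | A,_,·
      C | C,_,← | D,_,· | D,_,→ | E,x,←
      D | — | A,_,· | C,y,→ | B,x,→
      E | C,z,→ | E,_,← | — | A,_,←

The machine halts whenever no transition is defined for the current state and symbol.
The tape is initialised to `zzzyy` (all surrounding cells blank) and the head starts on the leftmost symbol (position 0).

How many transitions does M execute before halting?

29

state=A head=0 tape=[z]zzyy__   (A,z)→(D,z,·)
state=D head=0 tape=[z]zzyy__   (D,z)→(C,y,→)
state=C head=1 tape=y[z]zyy__   (C,z)→(D,_,→)
state=D head=2 tape=y_[z]yy__   (D,z)→(C,y,→)
state=C head=3 tape=y_y[y]y__   (C,y)→(D,_,·)
state=D head=3 tape=y_y[_]y__   (D,_)→(B,x,→)
state=B head=4 tape=y_yx[y]__   (B,y)→(A,y,←)
state=A head=3 tape=y_y[x]y__   (A,x)→(D,x,←)
state=D head=2 tape=y_[y]xy__   (D,y)→(A,_,·)
state=A head=2 tape=y_[_]xy__   (A,_)→(A,z,·)
state=A head=2 tape=y_[z]xy__   (A,z)→(D,z,·)
state=D head=2 tape=y_[z]xy__   (D,z)→(C,y,→)
state=C head=3 tape=y_y[x]y__   (C,x)→(C,_,←)
state=C head=2 tape=y_[y]_y__   (C,y)→(D,_,·)
state=D head=2 tape=y_[_]_y__   (D,_)→(B,x,→)
state=B head=3 tape=y_x[_]y__   (B,_)→(A,_,·)
state=A head=3 tape=y_x[_]y__   (A,_)→(A,z,·)
state=A head=3 tape=y_x[z]y__   (A,z)→(D,z,·)
state=D head=3 tape=y_x[z]y__   (D,z)→(C,y,→)
state=C head=4 tape=y_xy[y]__   (C,y)→(D,_,·)
state=D head=4 tape=y_xy[_]__   (D,_)→(B,x,→)
state=B head=5 tape=y_xyx[_]_   (B,_)→(A,_,·)
state=A head=5 tape=y_xyx[_]_   (A,_)→(A,z,·)
state=A head=5 tape=y_xyx[z]_   (A,z)→(D,z,·)
state=D head=5 tape=y_xyx[z]_   (D,z)→(C,y,→)
state=C head=6 tape=y_xyxy[_]   (C,_)→(E,x,←)
state=E head=5 tape=y_xyx[y]x   (E,y)→(E,_,←)
state=E head=4 tape=y_xy[x]_x   (E,x)→(C,z,→)
state=C head=5 tape=y_xyz[_]x   (C,_)→(E,x,←)
state=E head=4 tape=y_xy[z]xx
M halts after 29 transitions.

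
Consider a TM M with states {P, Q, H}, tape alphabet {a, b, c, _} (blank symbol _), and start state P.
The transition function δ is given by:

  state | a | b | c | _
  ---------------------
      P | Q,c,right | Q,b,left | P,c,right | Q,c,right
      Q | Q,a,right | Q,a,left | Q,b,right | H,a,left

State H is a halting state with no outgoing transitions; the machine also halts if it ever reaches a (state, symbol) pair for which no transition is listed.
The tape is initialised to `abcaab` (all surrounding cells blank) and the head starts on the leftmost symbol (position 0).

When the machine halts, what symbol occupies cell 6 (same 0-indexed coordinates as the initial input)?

state=P head=0 tape=[a]bcaab_   (P,a)→(Q,c,right)
state=Q head=1 tape=c[b]caab_   (Q,b)→(Q,a,left)
state=Q head=0 tape=[c]acaab_   (Q,c)→(Q,b,right)
state=Q head=1 tape=b[a]caab_   (Q,a)→(Q,a,right)
state=Q head=2 tape=ba[c]aab_   (Q,c)→(Q,b,right)
state=Q head=3 tape=bab[a]ab_   (Q,a)→(Q,a,right)
state=Q head=4 tape=baba[a]b_   (Q,a)→(Q,a,right)
state=Q head=5 tape=babaa[b]_   (Q,b)→(Q,a,left)
state=Q head=4 tape=baba[a]a_   (Q,a)→(Q,a,right)
state=Q head=5 tape=babaa[a]_   (Q,a)→(Q,a,right)
state=Q head=6 tape=babaaa[_]   (Q,_)→(H,a,left)
state=H head=5 tape=babaa[a]a
Cell 6 holds a when M halts.

a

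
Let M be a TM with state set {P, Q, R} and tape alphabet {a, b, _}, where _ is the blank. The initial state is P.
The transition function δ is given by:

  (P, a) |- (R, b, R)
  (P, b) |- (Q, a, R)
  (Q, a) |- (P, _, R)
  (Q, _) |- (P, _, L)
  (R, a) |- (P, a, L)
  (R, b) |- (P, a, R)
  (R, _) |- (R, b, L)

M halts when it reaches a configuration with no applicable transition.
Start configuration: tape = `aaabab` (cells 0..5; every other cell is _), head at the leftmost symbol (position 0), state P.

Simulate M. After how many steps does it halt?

P | [a]aabab_   read a → write b, move R, go to R
R | b[a]abab_   read a → write a, move L, go to P
P | [b]aabab_   read b → write a, move R, go to Q
Q | a[a]abab_   read a → write _, move R, go to P
P | a_[a]bab_   read a → write b, move R, go to R
R | a_b[b]ab_   read b → write a, move R, go to P
P | a_ba[a]b_   read a → write b, move R, go to R
R | a_bab[b]_   read b → write a, move R, go to P
P | a_baba[_]
M halts after 8 transitions.

8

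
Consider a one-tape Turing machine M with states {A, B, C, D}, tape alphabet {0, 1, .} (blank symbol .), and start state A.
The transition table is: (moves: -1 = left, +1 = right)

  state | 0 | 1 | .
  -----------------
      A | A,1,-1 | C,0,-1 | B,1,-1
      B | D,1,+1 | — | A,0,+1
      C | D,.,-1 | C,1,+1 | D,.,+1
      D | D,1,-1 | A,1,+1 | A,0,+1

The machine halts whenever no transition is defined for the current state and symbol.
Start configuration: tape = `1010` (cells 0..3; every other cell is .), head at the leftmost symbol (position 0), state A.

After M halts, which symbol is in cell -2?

1

state=A head=0 tape=..[1]010   (A,1)→(C,0,-1)
state=C head=-1 tape=.[.]0010   (C,.)→(D,.,+1)
state=D head=0 tape=..[0]010   (D,0)→(D,1,-1)
state=D head=-1 tape=.[.]1010   (D,.)→(A,0,+1)
state=A head=0 tape=.0[1]010   (A,1)→(C,0,-1)
state=C head=-1 tape=.[0]0010   (C,0)→(D,.,-1)
state=D head=-2 tape=[.].0010   (D,.)→(A,0,+1)
state=A head=-1 tape=0[.]0010   (A,.)→(B,1,-1)
state=B head=-2 tape=[0]10010   (B,0)→(D,1,+1)
state=D head=-1 tape=1[1]0010   (D,1)→(A,1,+1)
state=A head=0 tape=11[0]010   (A,0)→(A,1,-1)
state=A head=-1 tape=1[1]1010   (A,1)→(C,0,-1)
state=C head=-2 tape=[1]01010   (C,1)→(C,1,+1)
state=C head=-1 tape=1[0]1010   (C,0)→(D,.,-1)
state=D head=-2 tape=[1].1010   (D,1)→(A,1,+1)
state=A head=-1 tape=1[.]1010   (A,.)→(B,1,-1)
state=B head=-2 tape=[1]11010
Cell -2 holds 1 when M halts.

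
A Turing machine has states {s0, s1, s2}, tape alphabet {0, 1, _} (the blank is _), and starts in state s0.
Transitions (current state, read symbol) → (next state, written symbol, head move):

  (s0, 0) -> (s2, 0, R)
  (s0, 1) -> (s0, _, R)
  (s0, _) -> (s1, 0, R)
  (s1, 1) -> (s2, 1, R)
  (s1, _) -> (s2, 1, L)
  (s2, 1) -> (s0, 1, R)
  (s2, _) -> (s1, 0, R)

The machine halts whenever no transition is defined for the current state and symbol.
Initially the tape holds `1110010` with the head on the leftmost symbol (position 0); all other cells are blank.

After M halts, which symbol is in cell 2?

state=s0 head=0 tape=[1]110010   (s0,1)→(s0,_,R)
state=s0 head=1 tape=_[1]10010   (s0,1)→(s0,_,R)
state=s0 head=2 tape=__[1]0010   (s0,1)→(s0,_,R)
state=s0 head=3 tape=___[0]010   (s0,0)→(s2,0,R)
state=s2 head=4 tape=___0[0]10
Cell 2 holds _ when M halts.

_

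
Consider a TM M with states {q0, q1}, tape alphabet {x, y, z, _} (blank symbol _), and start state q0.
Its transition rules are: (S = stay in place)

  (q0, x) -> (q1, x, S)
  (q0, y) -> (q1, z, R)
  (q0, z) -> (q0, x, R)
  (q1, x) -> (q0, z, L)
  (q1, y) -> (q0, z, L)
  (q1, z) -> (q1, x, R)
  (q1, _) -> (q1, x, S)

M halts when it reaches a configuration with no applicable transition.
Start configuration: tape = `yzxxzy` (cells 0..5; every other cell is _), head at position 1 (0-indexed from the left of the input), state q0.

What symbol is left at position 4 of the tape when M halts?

x

q0 | y[z]xxzy__   read z → write x, move R, go to q0
q0 | yx[x]xzy__   read x → write x, move S, go to q1
q1 | yx[x]xzy__   read x → write z, move L, go to q0
q0 | y[x]zxzy__   read x → write x, move S, go to q1
q1 | y[x]zxzy__   read x → write z, move L, go to q0
q0 | [y]zzxzy__   read y → write z, move R, go to q1
q1 | z[z]zxzy__   read z → write x, move R, go to q1
q1 | zx[z]xzy__   read z → write x, move R, go to q1
q1 | zxx[x]zy__   read x → write z, move L, go to q0
q0 | zx[x]zzy__   read x → write x, move S, go to q1
q1 | zx[x]zzy__   read x → write z, move L, go to q0
q0 | z[x]zzzy__   read x → write x, move S, go to q1
q1 | z[x]zzzy__   read x → write z, move L, go to q0
q0 | [z]zzzzy__   read z → write x, move R, go to q0
q0 | x[z]zzzy__   read z → write x, move R, go to q0
q0 | xx[z]zzy__   read z → write x, move R, go to q0
q0 | xxx[z]zy__   read z → write x, move R, go to q0
q0 | xxxx[z]y__   read z → write x, move R, go to q0
q0 | xxxxx[y]__   read y → write z, move R, go to q1
q1 | xxxxxz[_]_   read _ → write x, move S, go to q1
q1 | xxxxxz[x]_   read x → write z, move L, go to q0
q0 | xxxxx[z]z_   read z → write x, move R, go to q0
q0 | xxxxxx[z]_   read z → write x, move R, go to q0
q0 | xxxxxxx[_]
Cell 4 holds x when M halts.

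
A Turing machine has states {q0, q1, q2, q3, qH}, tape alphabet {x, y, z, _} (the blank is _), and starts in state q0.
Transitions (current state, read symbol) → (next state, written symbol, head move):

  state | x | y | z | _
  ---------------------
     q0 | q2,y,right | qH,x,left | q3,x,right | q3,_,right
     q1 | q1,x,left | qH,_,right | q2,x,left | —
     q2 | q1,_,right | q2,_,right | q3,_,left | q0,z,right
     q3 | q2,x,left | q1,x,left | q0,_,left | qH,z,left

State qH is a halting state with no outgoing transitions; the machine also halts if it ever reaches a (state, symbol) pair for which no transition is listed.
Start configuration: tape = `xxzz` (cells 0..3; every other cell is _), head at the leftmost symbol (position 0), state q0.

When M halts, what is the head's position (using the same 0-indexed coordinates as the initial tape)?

state=q0 head=0 tape=[x]xzz   (q0,x)→(q2,y,right)
state=q2 head=1 tape=y[x]zz   (q2,x)→(q1,_,right)
state=q1 head=2 tape=y_[z]z   (q1,z)→(q2,x,left)
state=q2 head=1 tape=y[_]xz   (q2,_)→(q0,z,right)
state=q0 head=2 tape=yz[x]z   (q0,x)→(q2,y,right)
state=q2 head=3 tape=yzy[z]   (q2,z)→(q3,_,left)
state=q3 head=2 tape=yz[y]_   (q3,y)→(q1,x,left)
state=q1 head=1 tape=y[z]x_   (q1,z)→(q2,x,left)
state=q2 head=0 tape=[y]xx_   (q2,y)→(q2,_,right)
state=q2 head=1 tape=_[x]x_   (q2,x)→(q1,_,right)
state=q1 head=2 tape=__[x]_   (q1,x)→(q1,x,left)
state=q1 head=1 tape=_[_]x_
At halt the head is at cell 1.

1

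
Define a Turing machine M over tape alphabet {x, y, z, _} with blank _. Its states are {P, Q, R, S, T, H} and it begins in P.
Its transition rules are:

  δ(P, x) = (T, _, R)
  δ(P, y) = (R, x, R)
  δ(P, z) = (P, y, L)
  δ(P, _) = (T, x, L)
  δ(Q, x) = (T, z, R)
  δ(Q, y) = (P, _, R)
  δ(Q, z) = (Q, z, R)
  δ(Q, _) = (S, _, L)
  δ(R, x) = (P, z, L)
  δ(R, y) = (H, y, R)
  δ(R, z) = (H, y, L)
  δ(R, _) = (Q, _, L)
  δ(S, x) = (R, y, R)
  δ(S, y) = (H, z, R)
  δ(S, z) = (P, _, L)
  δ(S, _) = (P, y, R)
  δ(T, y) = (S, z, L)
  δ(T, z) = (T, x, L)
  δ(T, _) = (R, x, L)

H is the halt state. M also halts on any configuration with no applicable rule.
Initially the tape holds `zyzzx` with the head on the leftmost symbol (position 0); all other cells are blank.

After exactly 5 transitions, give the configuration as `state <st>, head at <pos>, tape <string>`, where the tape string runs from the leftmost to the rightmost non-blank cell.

state S, head at -5, tape xxyyzzx

state=P head=0 tape=_____[z]yzzx   (P,z)→(P,y,L)
state=P head=-1 tape=____[_]yyzzx   (P,_)→(T,x,L)
state=T head=-2 tape=___[_]xyyzzx   (T,_)→(R,x,L)
state=R head=-3 tape=__[_]xxyyzzx   (R,_)→(Q,_,L)
state=Q head=-4 tape=_[_]_xxyyzzx   (Q,_)→(S,_,L)
state=S head=-5 tape=[_]__xxyyzzx
After 5 steps: state S, head at -5, tape xxyyzzx.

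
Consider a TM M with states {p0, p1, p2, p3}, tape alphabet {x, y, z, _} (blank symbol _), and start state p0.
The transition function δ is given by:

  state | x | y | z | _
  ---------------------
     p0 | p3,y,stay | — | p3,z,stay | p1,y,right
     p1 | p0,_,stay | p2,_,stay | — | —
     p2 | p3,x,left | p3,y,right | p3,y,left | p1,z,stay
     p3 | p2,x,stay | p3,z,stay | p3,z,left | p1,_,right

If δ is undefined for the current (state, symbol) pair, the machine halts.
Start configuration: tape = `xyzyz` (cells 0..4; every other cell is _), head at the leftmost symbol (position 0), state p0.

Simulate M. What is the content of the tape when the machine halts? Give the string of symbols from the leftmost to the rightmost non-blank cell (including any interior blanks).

p0 | _[x]yzyz   read x → write y, move stay, go to p3
p3 | _[y]yzyz   read y → write z, move stay, go to p3
p3 | _[z]yzyz   read z → write z, move left, go to p3
p3 | [_]zyzyz   read _ → write _, move right, go to p1
p1 | _[z]yzyz
The non-blank tape span at halt is zyzyz.

zyzyz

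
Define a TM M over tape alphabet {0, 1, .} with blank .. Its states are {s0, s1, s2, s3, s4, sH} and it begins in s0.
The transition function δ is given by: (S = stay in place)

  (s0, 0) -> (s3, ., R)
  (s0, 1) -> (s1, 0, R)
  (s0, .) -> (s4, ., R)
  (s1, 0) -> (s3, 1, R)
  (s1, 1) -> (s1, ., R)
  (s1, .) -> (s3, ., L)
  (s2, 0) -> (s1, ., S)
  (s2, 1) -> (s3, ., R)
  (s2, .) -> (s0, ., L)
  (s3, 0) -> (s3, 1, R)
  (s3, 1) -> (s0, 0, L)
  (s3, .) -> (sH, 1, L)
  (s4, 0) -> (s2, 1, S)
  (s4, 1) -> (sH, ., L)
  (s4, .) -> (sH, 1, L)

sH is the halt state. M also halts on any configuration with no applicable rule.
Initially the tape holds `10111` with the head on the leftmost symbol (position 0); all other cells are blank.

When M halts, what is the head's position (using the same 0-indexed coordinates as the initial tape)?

4

s0 | [1]0111.   read 1 → write 0, move R, go to s1
s1 | 0[0]111.   read 0 → write 1, move R, go to s3
s3 | 01[1]11.   read 1 → write 0, move L, go to s0
s0 | 0[1]011.   read 1 → write 0, move R, go to s1
s1 | 00[0]11.   read 0 → write 1, move R, go to s3
s3 | 001[1]1.   read 1 → write 0, move L, go to s0
s0 | 00[1]01.   read 1 → write 0, move R, go to s1
s1 | 000[0]1.   read 0 → write 1, move R, go to s3
s3 | 0001[1].   read 1 → write 0, move L, go to s0
s0 | 000[1]0.   read 1 → write 0, move R, go to s1
s1 | 0000[0].   read 0 → write 1, move R, go to s3
s3 | 00001[.]   read . → write 1, move L, go to sH
sH | 0000[1]1
At halt the head is at cell 4.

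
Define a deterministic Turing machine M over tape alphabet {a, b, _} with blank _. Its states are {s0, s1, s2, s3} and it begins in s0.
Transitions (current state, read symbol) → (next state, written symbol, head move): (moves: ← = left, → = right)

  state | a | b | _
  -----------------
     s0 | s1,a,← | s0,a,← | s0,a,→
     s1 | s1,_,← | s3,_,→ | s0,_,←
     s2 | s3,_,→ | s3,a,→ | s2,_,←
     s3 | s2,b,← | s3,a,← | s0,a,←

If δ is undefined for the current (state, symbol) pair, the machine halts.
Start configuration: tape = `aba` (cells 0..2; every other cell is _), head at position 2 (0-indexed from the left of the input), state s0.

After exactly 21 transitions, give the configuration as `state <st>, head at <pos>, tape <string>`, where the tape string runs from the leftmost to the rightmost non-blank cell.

state s0, head at -1, tape aaa__ab

s0 | ____ab[a]   read a → write a, move ←, go to s1
s1 | ____a[b]a   read b → write _, move →, go to s3
s3 | ____a_[a]   read a → write b, move ←, go to s2
s2 | ____a[_]b   read _ → write _, move ←, go to s2
s2 | ____[a]_b   read a → write _, move →, go to s3
s3 | _____[_]b   read _ → write a, move ←, go to s0
s0 | ____[_]ab   read _ → write a, move →, go to s0
s0 | ____a[a]b   read a → write a, move ←, go to s1
s1 | ____[a]ab   read a → write _, move ←, go to s1
s1 | ___[_]_ab   read _ → write _, move ←, go to s0
s0 | __[_]__ab   read _ → write a, move →, go to s0
s0 | __a[_]_ab   read _ → write a, move →, go to s0
s0 | __aa[_]ab   read _ → write a, move →, go to s0
s0 | __aaa[a]b   read a → write a, move ←, go to s1
s1 | __aa[a]ab   read a → write _, move ←, go to s1
s1 | __a[a]_ab   read a → write _, move ←, go to s1
s1 | __[a]__ab   read a → write _, move ←, go to s1
s1 | _[_]___ab   read _ → write _, move ←, go to s0
s0 | [_]____ab   read _ → write a, move →, go to s0
s0 | a[_]___ab   read _ → write a, move →, go to s0
s0 | aa[_]__ab   read _ → write a, move →, go to s0
s0 | aaa[_]_ab
After 21 steps: state s0, head at -1, tape aaa__ab.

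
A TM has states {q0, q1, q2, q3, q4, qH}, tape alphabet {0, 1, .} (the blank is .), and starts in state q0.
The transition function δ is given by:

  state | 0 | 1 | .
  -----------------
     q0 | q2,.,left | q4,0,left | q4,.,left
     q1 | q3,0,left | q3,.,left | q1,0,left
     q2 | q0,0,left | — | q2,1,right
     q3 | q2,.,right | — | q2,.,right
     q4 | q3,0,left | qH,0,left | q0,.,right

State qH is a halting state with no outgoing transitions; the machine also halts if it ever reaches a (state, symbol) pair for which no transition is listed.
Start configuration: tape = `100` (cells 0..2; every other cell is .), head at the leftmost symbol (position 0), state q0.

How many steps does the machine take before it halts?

q0 | ..[1]00   read 1 → write 0, move left, go to q4
q4 | .[.]000   read . → write ., move right, go to q0
q0 | ..[0]00   read 0 → write ., move left, go to q2
q2 | .[.].00   read . → write 1, move right, go to q2
q2 | .1[.]00   read . → write 1, move right, go to q2
q2 | .11[0]0   read 0 → write 0, move left, go to q0
q0 | .1[1]00   read 1 → write 0, move left, go to q4
q4 | .[1]000   read 1 → write 0, move left, go to qH
qH | [.]0000
M halts after 8 transitions.

8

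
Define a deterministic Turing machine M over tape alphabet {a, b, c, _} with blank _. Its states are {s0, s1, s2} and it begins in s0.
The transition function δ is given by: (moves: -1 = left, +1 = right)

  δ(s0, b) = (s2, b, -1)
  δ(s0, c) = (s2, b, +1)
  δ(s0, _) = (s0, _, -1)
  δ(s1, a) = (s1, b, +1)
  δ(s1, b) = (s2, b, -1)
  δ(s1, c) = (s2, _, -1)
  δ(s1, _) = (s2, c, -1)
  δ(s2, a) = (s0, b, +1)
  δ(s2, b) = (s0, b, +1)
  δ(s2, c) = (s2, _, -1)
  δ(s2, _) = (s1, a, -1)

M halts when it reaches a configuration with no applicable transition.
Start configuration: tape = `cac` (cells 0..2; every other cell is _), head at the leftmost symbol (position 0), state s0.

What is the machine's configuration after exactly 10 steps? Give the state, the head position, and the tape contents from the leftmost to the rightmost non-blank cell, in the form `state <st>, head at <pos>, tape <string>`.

s0 | [c]ac_   read c → write b, move +1, go to s2
s2 | b[a]c_   read a → write b, move +1, go to s0
s0 | bb[c]_   read c → write b, move +1, go to s2
s2 | bbb[_]   read _ → write a, move -1, go to s1
s1 | bb[b]a   read b → write b, move -1, go to s2
s2 | b[b]ba   read b → write b, move +1, go to s0
s0 | bb[b]a   read b → write b, move -1, go to s2
s2 | b[b]ba   read b → write b, move +1, go to s0
s0 | bb[b]a   read b → write b, move -1, go to s2
s2 | b[b]ba   read b → write b, move +1, go to s0
s0 | bb[b]a
After 10 steps: state s0, head at 2, tape bbba.

state s0, head at 2, tape bbba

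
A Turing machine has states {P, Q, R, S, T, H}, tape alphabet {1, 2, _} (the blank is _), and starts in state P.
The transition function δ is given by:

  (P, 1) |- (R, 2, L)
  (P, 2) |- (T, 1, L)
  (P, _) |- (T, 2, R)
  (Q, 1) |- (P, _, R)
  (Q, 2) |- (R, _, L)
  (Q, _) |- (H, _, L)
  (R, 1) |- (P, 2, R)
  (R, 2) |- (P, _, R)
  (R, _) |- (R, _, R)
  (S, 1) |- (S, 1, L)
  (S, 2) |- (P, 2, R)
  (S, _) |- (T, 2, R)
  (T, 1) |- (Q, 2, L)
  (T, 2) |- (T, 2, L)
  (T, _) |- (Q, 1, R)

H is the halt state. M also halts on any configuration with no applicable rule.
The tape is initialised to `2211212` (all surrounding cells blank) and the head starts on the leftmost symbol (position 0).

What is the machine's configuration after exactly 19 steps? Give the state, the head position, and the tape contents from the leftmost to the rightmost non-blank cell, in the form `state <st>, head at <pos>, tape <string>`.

P | _[2]211212   read 2 → write 1, move L, go to T
T | [_]1211212   read _ → write 1, move R, go to Q
Q | 1[1]211212   read 1 → write _, move R, go to P
P | 1_[2]11212   read 2 → write 1, move L, go to T
T | 1[_]111212   read _ → write 1, move R, go to Q
Q | 11[1]11212   read 1 → write _, move R, go to P
P | 11_[1]1212   read 1 → write 2, move L, go to R
R | 11[_]21212   read _ → write _, move R, go to R
R | 11_[2]1212   read 2 → write _, move R, go to P
P | 11__[1]212   read 1 → write 2, move L, go to R
R | 11_[_]2212   read _ → write _, move R, go to R
R | 11__[2]212   read 2 → write _, move R, go to P
P | 11___[2]12   read 2 → write 1, move L, go to T
T | 11__[_]112   read _ → write 1, move R, go to Q
Q | 11__1[1]12   read 1 → write _, move R, go to P
P | 11__1_[1]2   read 1 → write 2, move L, go to R
R | 11__1[_]22   read _ → write _, move R, go to R
R | 11__1_[2]2   read 2 → write _, move R, go to P
P | 11__1__[2]   read 2 → write 1, move L, go to T
T | 11__1_[_]1
After 19 steps: state T, head at 5, tape 11__1__1.

state T, head at 5, tape 11__1__1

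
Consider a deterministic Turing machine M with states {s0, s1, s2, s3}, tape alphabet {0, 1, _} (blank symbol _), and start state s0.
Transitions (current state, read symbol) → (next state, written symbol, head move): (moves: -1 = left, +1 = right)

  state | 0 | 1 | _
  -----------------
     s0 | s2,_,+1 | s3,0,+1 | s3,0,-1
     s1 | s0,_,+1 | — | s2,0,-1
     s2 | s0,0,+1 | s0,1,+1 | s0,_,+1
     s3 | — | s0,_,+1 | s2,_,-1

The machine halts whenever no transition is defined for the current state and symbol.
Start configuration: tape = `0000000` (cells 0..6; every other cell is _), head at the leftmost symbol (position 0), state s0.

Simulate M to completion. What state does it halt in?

s0 | [0]000000__   read 0 → write _, move +1, go to s2
s2 | _[0]00000__   read 0 → write 0, move +1, go to s0
s0 | _0[0]0000__   read 0 → write _, move +1, go to s2
s2 | _0_[0]000__   read 0 → write 0, move +1, go to s0
s0 | _0_0[0]00__   read 0 → write _, move +1, go to s2
s2 | _0_0_[0]0__   read 0 → write 0, move +1, go to s0
s0 | _0_0_0[0]__   read 0 → write _, move +1, go to s2
s2 | _0_0_0_[_]_   read _ → write _, move +1, go to s0
s0 | _0_0_0__[_]   read _ → write 0, move -1, go to s3
s3 | _0_0_0_[_]0   read _ → write _, move -1, go to s2
s2 | _0_0_0[_]_0   read _ → write _, move +1, go to s0
s0 | _0_0_0_[_]0   read _ → write 0, move -1, go to s3
s3 | _0_0_0[_]00   read _ → write _, move -1, go to s2
s2 | _0_0_[0]_00   read 0 → write 0, move +1, go to s0
s0 | _0_0_0[_]00   read _ → write 0, move -1, go to s3
s3 | _0_0_[0]000
No transition is defined for (s3, 0); M halts in state s3.

s3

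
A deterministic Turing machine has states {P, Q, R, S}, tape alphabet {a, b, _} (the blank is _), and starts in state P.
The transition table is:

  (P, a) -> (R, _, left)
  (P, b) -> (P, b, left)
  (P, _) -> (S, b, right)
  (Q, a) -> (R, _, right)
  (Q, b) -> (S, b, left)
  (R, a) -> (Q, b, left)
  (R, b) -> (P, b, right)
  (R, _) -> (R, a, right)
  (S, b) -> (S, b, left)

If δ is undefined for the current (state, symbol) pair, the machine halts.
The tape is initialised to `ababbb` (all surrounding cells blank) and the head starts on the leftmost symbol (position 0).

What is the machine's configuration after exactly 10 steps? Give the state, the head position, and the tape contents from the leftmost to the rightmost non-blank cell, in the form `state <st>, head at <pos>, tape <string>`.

state S, head at 0, tape aabbbbb

P | _[a]babbb   read a → write _, move left, go to R
R | [_]_babbb   read _ → write a, move right, go to R
R | a[_]babbb   read _ → write a, move right, go to R
R | aa[b]abbb   read b → write b, move right, go to P
P | aab[a]bbb   read a → write _, move left, go to R
R | aa[b]_bbb   read b → write b, move right, go to P
P | aab[_]bbb   read _ → write b, move right, go to S
S | aabb[b]bb   read b → write b, move left, go to S
S | aab[b]bbb   read b → write b, move left, go to S
S | aa[b]bbbb   read b → write b, move left, go to S
S | a[a]bbbbb
After 10 steps: state S, head at 0, tape aabbbbb.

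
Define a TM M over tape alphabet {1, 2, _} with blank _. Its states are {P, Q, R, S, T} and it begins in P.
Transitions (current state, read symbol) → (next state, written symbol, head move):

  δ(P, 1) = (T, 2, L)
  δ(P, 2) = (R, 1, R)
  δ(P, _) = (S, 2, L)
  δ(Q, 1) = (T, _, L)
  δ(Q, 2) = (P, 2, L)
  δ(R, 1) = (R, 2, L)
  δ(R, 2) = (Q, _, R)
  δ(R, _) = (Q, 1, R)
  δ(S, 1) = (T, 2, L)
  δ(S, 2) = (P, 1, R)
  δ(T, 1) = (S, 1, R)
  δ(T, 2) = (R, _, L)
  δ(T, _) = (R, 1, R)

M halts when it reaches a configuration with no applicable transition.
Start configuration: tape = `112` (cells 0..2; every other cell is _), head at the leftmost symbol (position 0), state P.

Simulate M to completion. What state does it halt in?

state=P head=0 tape=_[1]12__   (P,1)→(T,2,L)
state=T head=-1 tape=[_]212__   (T,_)→(R,1,R)
state=R head=0 tape=1[2]12__   (R,2)→(Q,_,R)
state=Q head=1 tape=1_[1]2__   (Q,1)→(T,_,L)
state=T head=0 tape=1[_]_2__   (T,_)→(R,1,R)
state=R head=1 tape=11[_]2__   (R,_)→(Q,1,R)
state=Q head=2 tape=111[2]__   (Q,2)→(P,2,L)
state=P head=1 tape=11[1]2__   (P,1)→(T,2,L)
state=T head=0 tape=1[1]22__   (T,1)→(S,1,R)
state=S head=1 tape=11[2]2__   (S,2)→(P,1,R)
state=P head=2 tape=111[2]__   (P,2)→(R,1,R)
state=R head=3 tape=1111[_]_   (R,_)→(Q,1,R)
state=Q head=4 tape=11111[_]
No transition is defined for (Q, _); M halts in state Q.

Q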